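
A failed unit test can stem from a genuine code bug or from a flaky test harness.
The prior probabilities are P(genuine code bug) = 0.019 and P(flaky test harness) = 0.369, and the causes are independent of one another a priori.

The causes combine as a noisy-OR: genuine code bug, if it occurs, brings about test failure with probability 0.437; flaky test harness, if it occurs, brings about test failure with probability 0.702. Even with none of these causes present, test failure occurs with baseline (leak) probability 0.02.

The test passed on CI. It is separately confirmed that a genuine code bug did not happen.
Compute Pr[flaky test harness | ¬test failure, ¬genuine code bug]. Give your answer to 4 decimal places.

Pr[flaky test harness | ¬test failure, ¬genuine code bug] ≈ 0.1484

Under noisy-OR, P(test failure | causes) = 1 − (1−0.02)·∏(1−qᵢ) over the active causes.
P(¬test failure | ¬genuine code bug) = 0.98*0.631 + 0.29204*0.369 = 0.618380 + 0.107763 = 0.726143
The flaky test harness-present share is 0.29204*0.369 = 0.107763.
So P(flaky test harness | ¬test failure, ¬genuine code bug) = 0.107763/0.726143 ≈ 0.1484.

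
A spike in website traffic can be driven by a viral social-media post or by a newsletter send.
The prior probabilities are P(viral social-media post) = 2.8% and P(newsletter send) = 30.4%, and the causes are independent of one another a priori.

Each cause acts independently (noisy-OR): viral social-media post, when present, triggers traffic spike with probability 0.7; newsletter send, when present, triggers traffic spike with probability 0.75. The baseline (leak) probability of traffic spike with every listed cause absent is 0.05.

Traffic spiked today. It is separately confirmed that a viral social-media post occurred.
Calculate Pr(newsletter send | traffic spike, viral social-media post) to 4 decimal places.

Pr(newsletter send | traffic spike, viral social-media post) ≈ 0.3620

Under noisy-OR, P(traffic spike | causes) = 1 − (1−0.05)·∏(1−qᵢ) over the active causes.
P(traffic spike | viral social-media post) = 0.715*0.696 + 0.92875*0.304 = 0.497640 + 0.282340 = 0.779980
Restricting to configurations with newsletter send present: 0.92875*0.304 = 0.282340.
P(newsletter send | traffic spike, viral social-media post) = 0.282340 / 0.779980 ≈ 0.3620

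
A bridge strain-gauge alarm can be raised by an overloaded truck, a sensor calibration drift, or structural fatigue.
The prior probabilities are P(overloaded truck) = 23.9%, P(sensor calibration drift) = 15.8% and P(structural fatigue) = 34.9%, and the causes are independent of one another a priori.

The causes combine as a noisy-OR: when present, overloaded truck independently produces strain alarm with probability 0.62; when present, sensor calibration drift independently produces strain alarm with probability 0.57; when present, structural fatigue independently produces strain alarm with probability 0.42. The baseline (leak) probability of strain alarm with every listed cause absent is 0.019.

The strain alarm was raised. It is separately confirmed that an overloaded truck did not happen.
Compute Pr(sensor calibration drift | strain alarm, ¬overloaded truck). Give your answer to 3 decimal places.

Pr(sensor calibration drift | strain alarm, ¬overloaded truck) ≈ 0.425

Under noisy-OR, P(strain alarm | causes) = 1 − (1−0.019)·∏(1−qᵢ) over the active causes.
For the numerator, keep only sensor calibration drift=true terms: 0.059469 + 0.041651 = 0.101120
Normalizer over all consistent configurations: 0.019×0.842×0.651 + 0.43102×0.842×0.349 + 0.57817×0.158×0.651 + 0.755339×0.158×0.349 = 0.238194
P(sensor calibration drift | strain alarm, ¬overloaded truck) = 0.101120/0.238194 ≈ 0.425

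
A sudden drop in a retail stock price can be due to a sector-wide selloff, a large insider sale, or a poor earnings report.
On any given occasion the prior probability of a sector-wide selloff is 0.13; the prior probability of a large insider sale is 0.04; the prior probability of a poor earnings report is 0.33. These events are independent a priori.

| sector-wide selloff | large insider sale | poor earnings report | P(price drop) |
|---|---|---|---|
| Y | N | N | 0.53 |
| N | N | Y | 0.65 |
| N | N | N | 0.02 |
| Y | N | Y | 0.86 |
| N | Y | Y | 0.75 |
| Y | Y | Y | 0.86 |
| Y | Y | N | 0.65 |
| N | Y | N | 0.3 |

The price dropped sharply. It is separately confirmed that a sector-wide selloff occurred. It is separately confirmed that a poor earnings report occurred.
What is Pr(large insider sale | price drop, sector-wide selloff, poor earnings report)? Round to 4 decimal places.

By total probability over both values of large insider sale:
  P(price drop | sector-wide selloff, poor earnings report) = 0.86·0.96 + 0.86·0.04
        = 0.825600 + 0.034400 = 0.860000
The terms with large insider sale present sum to 0.034400, so
  P(large insider sale | price drop, sector-wide selloff, poor earnings report) = 0.034400 / 0.860000 ≈ 0.0400

Pr(large insider sale | price drop, sector-wide selloff, poor earnings report) ≈ 0.0400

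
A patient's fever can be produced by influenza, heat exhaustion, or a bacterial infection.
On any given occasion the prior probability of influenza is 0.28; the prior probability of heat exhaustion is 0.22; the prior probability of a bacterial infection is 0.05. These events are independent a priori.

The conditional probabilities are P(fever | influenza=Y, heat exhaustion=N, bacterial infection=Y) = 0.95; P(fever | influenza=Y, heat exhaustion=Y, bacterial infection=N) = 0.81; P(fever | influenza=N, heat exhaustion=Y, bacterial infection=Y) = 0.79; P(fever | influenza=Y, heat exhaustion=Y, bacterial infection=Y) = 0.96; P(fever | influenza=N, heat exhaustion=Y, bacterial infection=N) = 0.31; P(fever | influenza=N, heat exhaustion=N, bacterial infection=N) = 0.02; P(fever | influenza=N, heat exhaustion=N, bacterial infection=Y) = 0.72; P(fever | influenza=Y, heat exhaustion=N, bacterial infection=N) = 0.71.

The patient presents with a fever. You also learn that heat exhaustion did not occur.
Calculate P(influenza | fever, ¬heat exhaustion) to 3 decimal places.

P(influenza | fever, ¬heat exhaustion) ≈ 0.836

By total probability over the 4 (influenza, bacterial infection) configurations:
  P(fever | ¬heat exhaustion) = 0.02·0.72·0.95 + 0.72·0.72·0.05 + 0.71·0.28·0.95 + 0.95·0.28·0.05
        = 0.013680 + 0.025920 + 0.188860 + 0.013300 = 0.241760
Keeping only the influenza-present terms gives 0.202160, so
  P(influenza | fever, ¬heat exhaustion) = 0.202160 / 0.241760 ≈ 0.836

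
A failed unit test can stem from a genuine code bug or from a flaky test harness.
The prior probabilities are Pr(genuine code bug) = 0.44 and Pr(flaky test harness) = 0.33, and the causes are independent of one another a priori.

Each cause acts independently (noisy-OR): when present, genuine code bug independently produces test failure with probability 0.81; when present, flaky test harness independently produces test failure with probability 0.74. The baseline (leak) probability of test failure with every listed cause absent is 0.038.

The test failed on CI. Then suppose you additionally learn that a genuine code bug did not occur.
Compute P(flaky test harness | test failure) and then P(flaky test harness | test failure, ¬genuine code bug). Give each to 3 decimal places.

P(flaky test harness | test failure) ≈ 0.520; P(flaky test harness | test failure, ¬genuine code bug) ≈ 0.907

Under noisy-OR, P(test failure | causes) = 1 − (1−0.038)·∏(1−qᵢ) over the active causes.
Weight on flaky test harness=true, given the evidence: 0.138578 + 0.138300 = 0.276878
Normalizer over all consistent configurations: 0.038·0.56·0.67 + 0.74988·0.56·0.33 + 0.81722·0.44·0.67 + 0.952477·0.44·0.33 = 0.532052
Posterior = 0.276878 / 0.532052 ≈ 0.520

Now also conditioning on genuine code bug≠true:
P(test failure | ¬genuine code bug) = 0.038×0.67 + 0.74988×0.33 = 0.025460 + 0.247460 = 0.272920
Restricting to configurations with flaky test harness present: 0.74988×0.33 = 0.247460.
P(flaky test harness | test failure, ¬genuine code bug) = 0.247460 / 0.272920 ≈ 0.907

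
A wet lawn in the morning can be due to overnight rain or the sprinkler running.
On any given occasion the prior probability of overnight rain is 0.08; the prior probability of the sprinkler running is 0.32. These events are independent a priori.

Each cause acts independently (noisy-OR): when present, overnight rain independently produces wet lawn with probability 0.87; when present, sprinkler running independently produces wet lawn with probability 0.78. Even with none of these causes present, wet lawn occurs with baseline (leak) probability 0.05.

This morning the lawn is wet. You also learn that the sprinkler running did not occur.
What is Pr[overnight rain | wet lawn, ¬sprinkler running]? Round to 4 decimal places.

Pr[overnight rain | wet lawn, ¬sprinkler running] ≈ 0.6039

Under noisy-OR, P(wet lawn | causes) = 1 − (1−0.05)·∏(1−qᵢ) over the active causes.
P(wet lawn | ¬sprinkler running) = 0.05×0.92 + 0.8765×0.08 = 0.046000 + 0.070120 = 0.116120
Of this, 0.070120 comes from 0.8765×0.08 (the overnight rain=true cases).
Hence the posterior is 0.070120/0.116120 ≈ 0.6039.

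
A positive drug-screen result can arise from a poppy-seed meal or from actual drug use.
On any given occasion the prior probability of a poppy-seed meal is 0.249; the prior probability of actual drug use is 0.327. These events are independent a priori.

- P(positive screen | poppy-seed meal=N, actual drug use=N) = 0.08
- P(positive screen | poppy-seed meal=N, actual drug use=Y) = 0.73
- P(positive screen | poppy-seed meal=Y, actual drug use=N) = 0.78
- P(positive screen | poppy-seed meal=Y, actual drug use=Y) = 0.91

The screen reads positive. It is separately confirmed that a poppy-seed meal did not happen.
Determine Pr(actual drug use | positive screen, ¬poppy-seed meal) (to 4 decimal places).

Pr(actual drug use | positive screen, ¬poppy-seed meal) ≈ 0.8160

P(positive screen | ¬poppy-seed meal) = 0.08·0.673 + 0.73·0.327 = 0.053840 + 0.238710 = 0.292550
The actual drug use-present share is 0.73·0.327 = 0.238710.
So P(actual drug use | positive screen, ¬poppy-seed meal) = 0.238710/0.292550 ≈ 0.8160.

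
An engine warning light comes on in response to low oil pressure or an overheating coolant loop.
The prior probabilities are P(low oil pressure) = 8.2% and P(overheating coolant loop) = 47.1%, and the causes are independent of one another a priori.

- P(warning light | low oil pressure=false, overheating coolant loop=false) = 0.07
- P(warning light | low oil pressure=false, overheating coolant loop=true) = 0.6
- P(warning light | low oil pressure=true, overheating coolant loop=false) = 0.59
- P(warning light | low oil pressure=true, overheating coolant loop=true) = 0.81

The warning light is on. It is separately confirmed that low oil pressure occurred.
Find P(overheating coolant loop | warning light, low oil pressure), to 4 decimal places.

P(overheating coolant loop | warning light, low oil pressure) ≈ 0.5500

By total probability over both values of overheating coolant loop:
  P(warning light | low oil pressure) = 0.59*0.529 + 0.81*0.471
        = 0.312110 + 0.381510 = 0.693620
Keeping only the overheating coolant loop-present terms gives 0.381510, so
  P(overheating coolant loop | warning light, low oil pressure) = 0.381510 / 0.693620 ≈ 0.5500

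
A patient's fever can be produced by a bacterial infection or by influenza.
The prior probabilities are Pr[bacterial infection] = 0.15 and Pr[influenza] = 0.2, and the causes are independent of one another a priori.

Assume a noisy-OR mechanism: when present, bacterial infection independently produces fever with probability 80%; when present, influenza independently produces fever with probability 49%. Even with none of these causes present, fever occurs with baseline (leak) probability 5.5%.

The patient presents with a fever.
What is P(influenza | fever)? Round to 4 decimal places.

Under noisy-OR, P(fever | causes) = 1 − (1−0.055)·∏(1−qᵢ) over the active causes.
By total probability over the 4 (bacterial infection, influenza) configurations:
  P(fever) = 0.055·0.85·0.8 + 0.51805·0.85·0.2 + 0.811·0.15·0.8 + 0.90361·0.15·0.2
        = 0.037400 + 0.088068 + 0.097320 + 0.027108 = 0.249896
Configurations with influenza contribute 0.115176, so
  P(influenza | fever) = 0.115176 / 0.249896 ≈ 0.4609

P(influenza | fever) ≈ 0.4609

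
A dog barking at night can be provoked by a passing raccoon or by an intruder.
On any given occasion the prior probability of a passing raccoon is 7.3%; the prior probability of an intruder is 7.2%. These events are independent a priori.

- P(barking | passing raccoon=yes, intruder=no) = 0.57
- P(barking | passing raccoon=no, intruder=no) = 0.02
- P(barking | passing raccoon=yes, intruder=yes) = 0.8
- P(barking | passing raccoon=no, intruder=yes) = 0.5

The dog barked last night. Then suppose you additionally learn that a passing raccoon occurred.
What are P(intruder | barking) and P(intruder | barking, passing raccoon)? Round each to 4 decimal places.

P(intruder | barking) ≈ 0.4023; P(intruder | barking, passing raccoon) ≈ 0.0982

Numerator (weight on configurations with intruder): 0.033372 + 0.004205 = 0.037577
Normalizer over all consistent configurations: 0.02*0.927*0.928 + 0.5*0.927*0.072 + 0.57*0.073*0.928 + 0.8*0.073*0.072 = 0.093396
Posterior = 0.037577 / 0.093396 ≈ 0.4023

Now condition on the additional information:
P(barking | passing raccoon) = 0.57×0.928 + 0.8×0.072 = 0.528960 + 0.057600 = 0.586560
The intruder-present share is 0.8×0.072 = 0.057600.
So P(intruder | barking, passing raccoon) = 0.057600/0.586560 ≈ 0.0982.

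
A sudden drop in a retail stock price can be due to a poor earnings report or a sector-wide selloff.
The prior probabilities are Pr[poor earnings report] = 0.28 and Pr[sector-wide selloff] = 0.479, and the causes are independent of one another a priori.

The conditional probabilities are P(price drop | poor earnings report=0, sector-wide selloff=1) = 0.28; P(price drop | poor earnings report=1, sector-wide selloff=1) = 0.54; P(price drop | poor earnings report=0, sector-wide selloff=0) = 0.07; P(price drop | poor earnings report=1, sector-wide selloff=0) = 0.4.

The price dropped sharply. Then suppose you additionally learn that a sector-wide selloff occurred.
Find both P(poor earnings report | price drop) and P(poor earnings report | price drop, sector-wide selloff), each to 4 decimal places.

P(price drop) = 0.07*0.72*0.521 + 0.28*0.72*0.479 + 0.4*0.28*0.521 + 0.54*0.28*0.479 = 0.026258 + 0.096566 + 0.058352 + 0.072425 = 0.253601
The poor earnings report-present share is 0.058352 + 0.072425 = 0.130777.
Hence the posterior is 0.130777/0.253601 ≈ 0.5157.

Now also conditioning on sector-wide selloff=true:
For the numerator, keep only poor earnings report=true terms: 0.54×0.28 = 0.151200
Denominator P(price drop | sector-wide selloff): 0.28×0.72 + 0.54×0.28 = 0.352800
Posterior = 0.151200 / 0.352800 ≈ 0.4286

P(poor earnings report | price drop) ≈ 0.5157; P(poor earnings report | price drop, sector-wide selloff) ≈ 0.4286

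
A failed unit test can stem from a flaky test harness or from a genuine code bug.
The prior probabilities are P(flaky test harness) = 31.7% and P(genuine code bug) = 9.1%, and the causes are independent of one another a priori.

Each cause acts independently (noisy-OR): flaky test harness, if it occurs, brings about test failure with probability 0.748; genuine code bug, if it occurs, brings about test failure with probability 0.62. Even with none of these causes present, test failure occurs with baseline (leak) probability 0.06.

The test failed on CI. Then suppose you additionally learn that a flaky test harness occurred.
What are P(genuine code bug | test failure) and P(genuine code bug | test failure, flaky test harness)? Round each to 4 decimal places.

Under noisy-OR, P(test failure | causes) = 1 − (1−0.06)·∏(1−qᵢ) over the active causes.
P(test failure) = 0.06*0.683*0.909 + 0.6428*0.683*0.091 + 0.76312*0.317*0.909 + 0.909986*0.317*0.091 = 0.037251 + 0.039952 + 0.219895 + 0.026250 = 0.323348
Restricting to configurations with genuine code bug present: 0.039952 + 0.026250 = 0.066202.
P(genuine code bug | test failure) = 0.066202 / 0.323348 ≈ 0.2047

Now condition on the additional information:
For the numerator, keep only genuine code bug=true terms: 0.909986*0.091 = 0.082809
The normalizing constant is 0.76312*0.909 + 0.909986*0.091 = 0.776485
P(genuine code bug | test failure, flaky test harness) = 0.082809/0.776485 ≈ 0.1066

P(genuine code bug | test failure) ≈ 0.2047; P(genuine code bug | test failure, flaky test harness) ≈ 0.1066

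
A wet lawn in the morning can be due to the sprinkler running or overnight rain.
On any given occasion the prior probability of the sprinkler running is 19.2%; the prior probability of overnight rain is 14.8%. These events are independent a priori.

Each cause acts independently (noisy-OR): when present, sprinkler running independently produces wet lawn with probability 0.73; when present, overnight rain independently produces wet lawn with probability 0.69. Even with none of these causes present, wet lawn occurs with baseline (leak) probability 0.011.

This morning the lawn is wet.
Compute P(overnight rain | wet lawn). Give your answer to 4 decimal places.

P(overnight rain | wet lawn) ≈ 0.4609

Under noisy-OR, P(wet lawn | causes) = 1 − (1−0.011)·∏(1−qᵢ) over the active causes.
Weight on overnight rain=true, given the evidence: 0.082921 + 0.026064 = 0.108985
Normalizer over all consistent configurations: 0.011·0.808·0.852 + 0.69341·0.808·0.148 + 0.73297·0.192·0.852 + 0.917221·0.192·0.148 = 0.236460
Posterior = 0.108985 / 0.236460 ≈ 0.4609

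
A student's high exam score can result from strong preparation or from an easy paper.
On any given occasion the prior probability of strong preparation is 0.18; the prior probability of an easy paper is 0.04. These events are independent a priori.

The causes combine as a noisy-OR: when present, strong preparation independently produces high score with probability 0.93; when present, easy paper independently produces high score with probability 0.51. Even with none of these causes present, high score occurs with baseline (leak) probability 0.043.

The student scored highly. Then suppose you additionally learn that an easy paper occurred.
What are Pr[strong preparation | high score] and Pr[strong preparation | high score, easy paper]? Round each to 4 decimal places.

Under noisy-OR, P(high score | causes) = 1 − (1−0.043)·∏(1−qᵢ) over the active causes.
Numerator (weight on configurations with strong preparation): 0.161224 + 0.006964 = 0.168188
Normalizer over all consistent configurations: 0.043*0.82*0.96 + 0.53107*0.82*0.04 + 0.93301*0.18*0.96 + 0.967175*0.18*0.04 = 0.219457
P(strong preparation | high score) = 0.168188/0.219457 ≈ 0.7664

With the extra evidence:
Enumerate both values of strong preparation and weight by the priors:
  P(high score | easy paper) = 0.53107×0.82 + 0.967175×0.18
        = 0.435477 + 0.174091 = 0.609568
Keeping only the strong preparation-present terms gives 0.174091, so
  P(strong preparation | high score, easy paper) = 0.174091 / 0.609568 ≈ 0.2856
The drop from 0.7664 to 0.2856 is the explaining-away (discounting) effect.

Pr[strong preparation | high score] ≈ 0.7664; Pr[strong preparation | high score, easy paper] ≈ 0.2856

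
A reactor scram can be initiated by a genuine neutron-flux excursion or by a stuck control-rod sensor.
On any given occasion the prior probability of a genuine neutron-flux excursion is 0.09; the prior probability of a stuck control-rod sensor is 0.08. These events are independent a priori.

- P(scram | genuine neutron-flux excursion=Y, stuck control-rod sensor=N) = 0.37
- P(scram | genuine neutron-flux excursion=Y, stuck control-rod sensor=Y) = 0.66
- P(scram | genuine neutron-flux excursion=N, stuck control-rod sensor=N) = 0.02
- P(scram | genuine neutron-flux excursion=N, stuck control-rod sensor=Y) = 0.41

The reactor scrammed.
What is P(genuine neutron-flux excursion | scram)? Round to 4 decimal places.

P(scram) = 0.02·0.91·0.92 + 0.41·0.91·0.08 + 0.37·0.09·0.92 + 0.66·0.09·0.08 = 0.016744 + 0.029848 + 0.030636 + 0.004752 = 0.081980
Of this, 0.035388 comes from 0.030636 + 0.004752 (the genuine neutron-flux excursion=true cases).
Hence the posterior is 0.035388/0.081980 ≈ 0.4317.

P(genuine neutron-flux excursion | scram) ≈ 0.4317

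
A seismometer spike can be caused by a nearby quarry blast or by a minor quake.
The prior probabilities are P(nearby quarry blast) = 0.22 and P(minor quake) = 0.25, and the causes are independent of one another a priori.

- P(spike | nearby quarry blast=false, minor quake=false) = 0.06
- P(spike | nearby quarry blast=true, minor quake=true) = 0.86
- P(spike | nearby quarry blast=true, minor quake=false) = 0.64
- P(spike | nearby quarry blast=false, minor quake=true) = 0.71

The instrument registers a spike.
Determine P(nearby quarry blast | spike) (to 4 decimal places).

P(spike) = 0.06·0.78·0.75 + 0.71·0.78·0.25 + 0.64·0.22·0.75 + 0.86·0.22·0.25 = 0.035100 + 0.138450 + 0.105600 + 0.047300 = 0.326450
Of this, 0.152900 comes from 0.105600 + 0.047300 (the nearby quarry blast=true cases).
P(nearby quarry blast | spike) = 0.152900 / 0.326450 ≈ 0.4684

P(nearby quarry blast | spike) ≈ 0.4684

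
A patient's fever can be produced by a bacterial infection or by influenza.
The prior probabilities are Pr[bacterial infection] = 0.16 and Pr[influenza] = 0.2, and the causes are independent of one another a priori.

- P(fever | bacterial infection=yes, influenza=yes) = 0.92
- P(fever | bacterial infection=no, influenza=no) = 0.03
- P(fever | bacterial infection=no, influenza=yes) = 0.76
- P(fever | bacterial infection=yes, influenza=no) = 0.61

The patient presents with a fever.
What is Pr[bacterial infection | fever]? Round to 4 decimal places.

Pr[bacterial infection | fever] ≈ 0.4211

P(fever) = 0.03*0.84*0.8 + 0.76*0.84*0.2 + 0.61*0.16*0.8 + 0.92*0.16*0.2 = 0.020160 + 0.127680 + 0.078080 + 0.029440 = 0.255360
The bacterial infection-present share is 0.078080 + 0.029440 = 0.107520.
So P(bacterial infection | fever) = 0.107520/0.255360 ≈ 0.4211.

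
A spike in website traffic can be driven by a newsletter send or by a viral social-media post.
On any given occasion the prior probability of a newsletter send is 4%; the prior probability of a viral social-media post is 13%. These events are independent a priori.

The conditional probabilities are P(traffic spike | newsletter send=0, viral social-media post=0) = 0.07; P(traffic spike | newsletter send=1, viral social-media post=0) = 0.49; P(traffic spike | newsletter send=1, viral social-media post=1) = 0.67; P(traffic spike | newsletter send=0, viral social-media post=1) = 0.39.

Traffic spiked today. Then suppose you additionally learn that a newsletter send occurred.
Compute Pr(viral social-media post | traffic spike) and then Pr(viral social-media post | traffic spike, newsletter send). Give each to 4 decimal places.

Weight on viral social-media post=true, given the evidence: 0.048672 + 0.003484 = 0.052156
Normalizer over all consistent configurations: 0.07*0.96*0.87 + 0.39*0.96*0.13 + 0.49*0.04*0.87 + 0.67*0.04*0.13 = 0.127672
Posterior = 0.052156 / 0.127672 ≈ 0.4085

With the extra evidence:
Sum P(traffic spike|·) weighted by the priors over both values of viral social-media post:
  P(traffic spike | newsletter send) = 0.49*0.87 + 0.67*0.13
        = 0.426300 + 0.087100 = 0.513400
Keeping only the viral social-media post-present terms gives 0.087100, so
  P(viral social-media post | traffic spike, newsletter send) = 0.087100 / 0.513400 ≈ 0.1697

Pr(viral social-media post | traffic spike) ≈ 0.4085; Pr(viral social-media post | traffic spike, newsletter send) ≈ 0.1697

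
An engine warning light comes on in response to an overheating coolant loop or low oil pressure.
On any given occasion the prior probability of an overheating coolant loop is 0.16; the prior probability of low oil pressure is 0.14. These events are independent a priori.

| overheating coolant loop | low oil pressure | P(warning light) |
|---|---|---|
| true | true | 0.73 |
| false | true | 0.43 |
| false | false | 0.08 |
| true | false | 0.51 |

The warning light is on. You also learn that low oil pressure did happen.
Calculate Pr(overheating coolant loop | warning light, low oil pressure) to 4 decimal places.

Pr(overheating coolant loop | warning light, low oil pressure) ≈ 0.2444

P(warning light | low oil pressure) = 0.43×0.84 + 0.73×0.16 = 0.361200 + 0.116800 = 0.478000
Restricting to configurations with overheating coolant loop present: 0.73×0.16 = 0.116800.
So P(overheating coolant loop | warning light, low oil pressure) = 0.116800/0.478000 ≈ 0.2444.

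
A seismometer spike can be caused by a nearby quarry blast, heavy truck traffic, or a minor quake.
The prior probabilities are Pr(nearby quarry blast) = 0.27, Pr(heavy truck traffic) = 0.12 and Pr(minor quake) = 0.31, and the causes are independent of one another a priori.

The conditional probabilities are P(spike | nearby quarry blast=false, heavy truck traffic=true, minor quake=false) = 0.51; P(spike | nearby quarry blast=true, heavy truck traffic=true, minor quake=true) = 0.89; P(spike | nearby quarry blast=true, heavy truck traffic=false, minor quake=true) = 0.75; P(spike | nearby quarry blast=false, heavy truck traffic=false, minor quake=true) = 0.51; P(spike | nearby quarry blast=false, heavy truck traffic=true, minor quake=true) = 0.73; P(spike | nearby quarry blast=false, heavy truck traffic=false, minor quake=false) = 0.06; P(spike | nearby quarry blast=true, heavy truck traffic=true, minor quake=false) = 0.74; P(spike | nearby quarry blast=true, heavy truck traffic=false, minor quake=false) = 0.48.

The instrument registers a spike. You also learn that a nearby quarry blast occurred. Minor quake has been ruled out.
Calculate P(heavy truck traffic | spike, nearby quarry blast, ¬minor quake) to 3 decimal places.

For the numerator, keep only heavy truck traffic=true terms: 0.74×0.12 = 0.088800
Normalizer over all consistent configurations: 0.48×0.88 + 0.74×0.12 = 0.511200
Posterior = 0.088800 / 0.511200 ≈ 0.174

P(heavy truck traffic | spike, nearby quarry blast, ¬minor quake) ≈ 0.174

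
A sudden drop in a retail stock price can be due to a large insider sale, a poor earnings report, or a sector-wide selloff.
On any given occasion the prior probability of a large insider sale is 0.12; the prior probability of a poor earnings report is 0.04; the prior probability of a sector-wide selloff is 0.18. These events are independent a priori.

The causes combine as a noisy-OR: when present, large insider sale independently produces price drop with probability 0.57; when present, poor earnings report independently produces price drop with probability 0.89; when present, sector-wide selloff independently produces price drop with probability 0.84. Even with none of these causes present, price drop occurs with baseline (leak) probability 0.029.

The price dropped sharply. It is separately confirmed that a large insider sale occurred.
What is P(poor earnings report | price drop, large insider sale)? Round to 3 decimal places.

Under noisy-OR, P(price drop | causes) = 1 − (1−0.029)·∏(1−qᵢ) over the active causes.
For the numerator, keep only poor earnings report=true terms: 0.031294 + 0.007147 = 0.038441
Normalizer over all consistent configurations: 0.58247*0.96*0.82 + 0.933195*0.96*0.18 + 0.954072*0.04*0.82 + 0.992651*0.04*0.18 = 0.658217
P(poor earnings report | price drop, large insider sale) = 0.038441/0.658217 ≈ 0.058

P(poor earnings report | price drop, large insider sale) ≈ 0.058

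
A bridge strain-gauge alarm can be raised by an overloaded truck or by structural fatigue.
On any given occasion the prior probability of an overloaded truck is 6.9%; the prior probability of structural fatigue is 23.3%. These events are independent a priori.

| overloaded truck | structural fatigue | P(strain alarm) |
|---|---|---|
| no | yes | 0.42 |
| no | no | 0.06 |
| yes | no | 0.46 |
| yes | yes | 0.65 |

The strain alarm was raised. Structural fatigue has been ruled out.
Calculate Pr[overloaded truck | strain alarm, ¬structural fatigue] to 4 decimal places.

Pr[overloaded truck | strain alarm, ¬structural fatigue] ≈ 0.3623

By total probability over both values of overloaded truck:
  P(strain alarm | ¬structural fatigue) = 0.06·0.931 + 0.46·0.069
        = 0.055860 + 0.031740 = 0.087600
The terms with overloaded truck present sum to 0.031740, so
  P(overloaded truck | strain alarm, ¬structural fatigue) = 0.031740 / 0.087600 ≈ 0.3623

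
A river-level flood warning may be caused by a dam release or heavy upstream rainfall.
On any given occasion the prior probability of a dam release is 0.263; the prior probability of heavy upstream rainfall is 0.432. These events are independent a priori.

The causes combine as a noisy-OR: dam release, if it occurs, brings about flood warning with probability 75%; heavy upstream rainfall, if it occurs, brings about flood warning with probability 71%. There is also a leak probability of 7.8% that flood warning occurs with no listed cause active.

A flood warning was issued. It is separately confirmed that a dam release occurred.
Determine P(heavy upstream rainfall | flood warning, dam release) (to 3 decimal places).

Under noisy-OR, P(flood warning | causes) = 1 − (1−0.078)·∏(1−qᵢ) over the active causes.
Sum P(flood warning|·) weighted by the priors over both values of heavy upstream rainfall:
  P(flood warning | dam release) = 0.7695×0.568 + 0.933155×0.432
        = 0.437076 + 0.403123 = 0.840199
Keeping only the heavy upstream rainfall-present terms gives 0.403123, so
  P(heavy upstream rainfall | flood warning, dam release) = 0.403123 / 0.840199 ≈ 0.480

P(heavy upstream rainfall | flood warning, dam release) ≈ 0.480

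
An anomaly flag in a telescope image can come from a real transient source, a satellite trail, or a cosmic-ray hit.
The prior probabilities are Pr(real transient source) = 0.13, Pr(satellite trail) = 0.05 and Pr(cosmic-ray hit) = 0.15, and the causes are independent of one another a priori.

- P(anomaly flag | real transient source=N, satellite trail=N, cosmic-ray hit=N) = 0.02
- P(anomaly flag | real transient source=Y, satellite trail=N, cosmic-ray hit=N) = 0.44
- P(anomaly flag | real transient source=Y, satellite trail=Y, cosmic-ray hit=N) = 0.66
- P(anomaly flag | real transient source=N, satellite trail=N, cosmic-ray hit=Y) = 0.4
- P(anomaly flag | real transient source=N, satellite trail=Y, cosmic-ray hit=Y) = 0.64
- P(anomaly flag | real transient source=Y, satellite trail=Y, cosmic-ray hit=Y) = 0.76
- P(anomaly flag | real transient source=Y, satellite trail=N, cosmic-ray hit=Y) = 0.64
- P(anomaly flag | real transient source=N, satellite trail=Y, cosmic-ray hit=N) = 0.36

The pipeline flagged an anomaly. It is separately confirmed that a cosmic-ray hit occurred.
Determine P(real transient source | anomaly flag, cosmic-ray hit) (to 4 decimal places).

P(real transient source | anomaly flag, cosmic-ray hit) ≈ 0.1898

Enumerate the 4 (real transient source, satellite trail) configurations and weight by the priors:
  P(anomaly flag | cosmic-ray hit) = 0.4×0.87×0.95 + 0.64×0.87×0.05 + 0.64×0.13×0.95 + 0.76×0.13×0.05
        = 0.330600 + 0.027840 + 0.079040 + 0.004940 = 0.442420
Configurations with real transient source contribute 0.083980, so
  P(real transient source | anomaly flag, cosmic-ray hit) = 0.083980 / 0.442420 ≈ 0.1898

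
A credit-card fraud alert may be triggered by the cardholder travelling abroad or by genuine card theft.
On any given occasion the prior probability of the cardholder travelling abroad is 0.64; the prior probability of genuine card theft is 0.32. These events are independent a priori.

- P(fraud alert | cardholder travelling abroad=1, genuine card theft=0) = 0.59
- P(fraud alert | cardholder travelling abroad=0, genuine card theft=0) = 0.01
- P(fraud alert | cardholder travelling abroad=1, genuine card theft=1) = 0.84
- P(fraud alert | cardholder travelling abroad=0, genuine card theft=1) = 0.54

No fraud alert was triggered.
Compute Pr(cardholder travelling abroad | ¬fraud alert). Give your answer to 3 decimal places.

Pr(cardholder travelling abroad | ¬fraud alert) ≈ 0.417

P(¬fraud alert) = 0.99*0.36*0.68 + 0.46*0.36*0.32 + 0.41*0.64*0.68 + 0.16*0.64*0.32 = 0.242352 + 0.052992 + 0.178432 + 0.032768 = 0.506544
Of this, 0.211200 comes from 0.178432 + 0.032768 (the cardholder travelling abroad=true cases).
Hence the posterior is 0.211200/0.506544 ≈ 0.417.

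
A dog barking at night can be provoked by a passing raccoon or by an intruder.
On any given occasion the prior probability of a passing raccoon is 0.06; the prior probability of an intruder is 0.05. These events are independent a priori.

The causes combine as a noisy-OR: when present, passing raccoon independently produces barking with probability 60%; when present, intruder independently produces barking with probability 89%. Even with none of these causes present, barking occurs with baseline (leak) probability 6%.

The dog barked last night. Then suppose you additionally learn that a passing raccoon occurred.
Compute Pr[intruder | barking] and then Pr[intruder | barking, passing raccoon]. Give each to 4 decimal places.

Under noisy-OR, P(barking | causes) = 1 − (1−0.06)·∏(1−qᵢ) over the active causes.
By total probability over the 4 (passing raccoon, intruder) configurations:
  P(barking) = 0.06×0.94×0.95 + 0.8966×0.94×0.05 + 0.624×0.06×0.95 + 0.95864×0.06×0.05
        = 0.053580 + 0.042140 + 0.035568 + 0.002876 = 0.134164
The terms with intruder present sum to 0.045016, so
  P(intruder | barking) = 0.045016 / 0.134164 ≈ 0.3355

With the extra evidence:
Numerator (weight on configurations with intruder): 0.95864·0.05 = 0.047932
The normalizing constant is 0.624·0.95 + 0.95864·0.05 = 0.640732
P(intruder | barking, passing raccoon) = 0.047932/0.640732 ≈ 0.0748

Pr[intruder | barking] ≈ 0.3355; Pr[intruder | barking, passing raccoon] ≈ 0.0748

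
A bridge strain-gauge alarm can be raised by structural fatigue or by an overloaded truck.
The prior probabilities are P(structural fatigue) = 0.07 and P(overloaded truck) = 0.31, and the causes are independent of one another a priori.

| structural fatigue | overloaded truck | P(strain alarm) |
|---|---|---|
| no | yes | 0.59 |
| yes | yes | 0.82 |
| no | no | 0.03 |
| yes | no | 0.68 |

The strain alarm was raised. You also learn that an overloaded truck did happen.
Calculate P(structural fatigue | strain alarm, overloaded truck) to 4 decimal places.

P(structural fatigue | strain alarm, overloaded truck) ≈ 0.0947

Sum P(strain alarm|·) weighted by the priors over both values of structural fatigue:
  P(strain alarm | overloaded truck) = 0.59×0.93 + 0.82×0.07
        = 0.548700 + 0.057400 = 0.606100
Keeping only the structural fatigue-present terms gives 0.057400, so
  P(structural fatigue | strain alarm, overloaded truck) = 0.057400 / 0.606100 ≈ 0.0947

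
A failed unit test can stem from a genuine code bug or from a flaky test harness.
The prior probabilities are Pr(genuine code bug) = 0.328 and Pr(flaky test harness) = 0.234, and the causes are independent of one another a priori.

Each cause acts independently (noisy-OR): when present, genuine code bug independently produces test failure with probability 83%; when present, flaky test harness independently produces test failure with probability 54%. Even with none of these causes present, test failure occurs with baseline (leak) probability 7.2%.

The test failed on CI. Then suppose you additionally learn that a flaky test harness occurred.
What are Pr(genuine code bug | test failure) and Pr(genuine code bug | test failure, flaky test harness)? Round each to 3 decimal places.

Under noisy-OR, P(test failure | causes) = 1 − (1−0.072)·∏(1−qᵢ) over the active causes.
Numerator (weight on configurations with genuine code bug): 0.211611 + 0.071182 = 0.282793
Normalizer over all consistent configurations: 0.072*0.672*0.766 + 0.57312*0.672*0.234 + 0.84224*0.328*0.766 + 0.92743*0.328*0.234 = 0.409977
Posterior = 0.282793 / 0.409977 ≈ 0.690

Now condition on the additional information:
For the numerator, keep only genuine code bug=true terms: 0.92743×0.328 = 0.304197
Normalizer over all consistent configurations: 0.57312×0.672 + 0.92743×0.328 = 0.689334
Posterior = 0.304197 / 0.689334 ≈ 0.441

Pr(genuine code bug | test failure) ≈ 0.690; Pr(genuine code bug | test failure, flaky test harness) ≈ 0.441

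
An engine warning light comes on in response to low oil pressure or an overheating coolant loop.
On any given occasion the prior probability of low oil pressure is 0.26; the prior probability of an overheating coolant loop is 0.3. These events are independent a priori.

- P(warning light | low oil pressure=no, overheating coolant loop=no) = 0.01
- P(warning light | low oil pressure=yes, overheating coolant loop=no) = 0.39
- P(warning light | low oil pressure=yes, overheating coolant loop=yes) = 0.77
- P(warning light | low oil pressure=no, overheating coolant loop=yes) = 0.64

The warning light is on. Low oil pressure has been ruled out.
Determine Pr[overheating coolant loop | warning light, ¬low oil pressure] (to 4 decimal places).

Sum P(warning light|·) weighted by the priors over both values of overheating coolant loop:
  P(warning light | ¬low oil pressure) = 0.01×0.7 + 0.64×0.3
        = 0.007000 + 0.192000 = 0.199000
Configurations with overheating coolant loop contribute 0.192000, so
  P(overheating coolant loop | warning light, ¬low oil pressure) = 0.192000 / 0.199000 ≈ 0.9648

Pr[overheating coolant loop | warning light, ¬low oil pressure] ≈ 0.9648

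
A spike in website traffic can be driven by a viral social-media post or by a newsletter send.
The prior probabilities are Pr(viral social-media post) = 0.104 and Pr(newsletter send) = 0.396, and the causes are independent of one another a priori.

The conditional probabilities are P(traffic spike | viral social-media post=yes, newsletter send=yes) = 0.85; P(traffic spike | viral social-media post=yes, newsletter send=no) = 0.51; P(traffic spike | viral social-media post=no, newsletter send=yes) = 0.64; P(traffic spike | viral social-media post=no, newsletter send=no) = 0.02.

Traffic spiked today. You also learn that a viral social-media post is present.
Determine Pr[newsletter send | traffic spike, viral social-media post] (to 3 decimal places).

For the numerator, keep only newsletter send=true terms: 0.85*0.396 = 0.336600
Normalizer over all consistent configurations: 0.51*0.604 + 0.85*0.396 = 0.644640
Posterior = 0.336600 / 0.644640 ≈ 0.522

Pr[newsletter send | traffic spike, viral social-media post] ≈ 0.522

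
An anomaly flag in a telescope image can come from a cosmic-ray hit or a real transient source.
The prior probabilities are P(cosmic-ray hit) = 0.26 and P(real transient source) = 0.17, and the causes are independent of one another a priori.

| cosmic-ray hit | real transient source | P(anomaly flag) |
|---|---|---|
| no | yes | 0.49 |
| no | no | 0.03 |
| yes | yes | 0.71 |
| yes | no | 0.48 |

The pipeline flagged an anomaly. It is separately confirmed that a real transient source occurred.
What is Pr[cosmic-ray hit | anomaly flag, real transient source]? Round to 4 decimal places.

Sum P(anomaly flag|·) weighted by the priors over both values of cosmic-ray hit:
  P(anomaly flag | real transient source) = 0.49×0.74 + 0.71×0.26
        = 0.362600 + 0.184600 = 0.547200
The terms with cosmic-ray hit present sum to 0.184600, so
  P(cosmic-ray hit | anomaly flag, real transient source) = 0.184600 / 0.547200 ≈ 0.3374

Pr[cosmic-ray hit | anomaly flag, real transient source] ≈ 0.3374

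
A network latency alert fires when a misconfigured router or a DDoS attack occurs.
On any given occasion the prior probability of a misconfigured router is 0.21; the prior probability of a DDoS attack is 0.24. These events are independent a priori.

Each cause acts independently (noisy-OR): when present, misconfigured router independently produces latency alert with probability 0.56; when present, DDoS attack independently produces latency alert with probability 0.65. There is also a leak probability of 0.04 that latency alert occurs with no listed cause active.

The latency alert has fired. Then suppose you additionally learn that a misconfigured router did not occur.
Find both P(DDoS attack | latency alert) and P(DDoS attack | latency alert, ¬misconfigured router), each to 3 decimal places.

Under noisy-OR, P(latency alert | causes) = 1 − (1−0.04)·∏(1−qᵢ) over the active causes.
P(latency alert) = 0.04*0.79*0.76 + 0.664*0.79*0.24 + 0.5776*0.21*0.76 + 0.85216*0.21*0.24 = 0.024016 + 0.125894 + 0.092185 + 0.042949 = 0.285044
Of this, 0.168843 comes from 0.125894 + 0.042949 (the DDoS attack=true cases).
P(DDoS attack | latency alert) = 0.168843 / 0.285044 ≈ 0.592

With the extra evidence:
P(latency alert | ¬misconfigured router) = 0.04×0.76 + 0.664×0.24 = 0.030400 + 0.159360 = 0.189760
Of this, 0.159360 comes from 0.664×0.24 (the DDoS attack=true cases).
P(DDoS attack | latency alert, ¬misconfigured router) = 0.159360 / 0.189760 ≈ 0.840

P(DDoS attack | latency alert) ≈ 0.592; P(DDoS attack | latency alert, ¬misconfigured router) ≈ 0.840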